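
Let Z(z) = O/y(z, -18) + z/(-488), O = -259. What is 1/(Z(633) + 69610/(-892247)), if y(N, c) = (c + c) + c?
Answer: 192725352/659342075 ≈ 0.29230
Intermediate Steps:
y(N, c) = 3*c (y(N, c) = 2*c + c = 3*c)
Z(z) = 259/54 - z/488 (Z(z) = -259/(3*(-18)) + z/(-488) = -259/(-54) + z*(-1/488) = -259*(-1/54) - z/488 = 259/54 - z/488)
1/(Z(633) + 69610/(-892247)) = 1/((259/54 - 1/488*633) + 69610/(-892247)) = 1/((259/54 - 633/488) + 69610*(-1/892247)) = 1/(46105/13176 - 69610/892247) = 1/(659342075/192725352) = 192725352/659342075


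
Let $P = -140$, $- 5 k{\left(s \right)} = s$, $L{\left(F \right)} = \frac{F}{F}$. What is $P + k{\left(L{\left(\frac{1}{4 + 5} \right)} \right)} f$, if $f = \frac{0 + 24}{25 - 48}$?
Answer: $- \frac{16076}{115} \approx -139.79$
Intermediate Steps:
$L{\left(F \right)} = 1$
$k{\left(s \right)} = - \frac{s}{5}$
$f = - \frac{24}{23}$ ($f = \frac{24}{-23} = 24 \left(- \frac{1}{23}\right) = - \frac{24}{23} \approx -1.0435$)
$P + k{\left(L{\left(\frac{1}{4 + 5} \right)} \right)} f = -140 + \left(- \frac{1}{5}\right) 1 \left(- \frac{24}{23}\right) = -140 - - \frac{24}{115} = -140 + \frac{24}{115} = - \frac{16076}{115}$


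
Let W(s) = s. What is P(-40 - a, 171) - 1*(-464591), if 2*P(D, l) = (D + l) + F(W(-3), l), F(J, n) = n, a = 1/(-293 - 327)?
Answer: 576280081/1240 ≈ 4.6474e+5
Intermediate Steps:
a = -1/620 (a = 1/(-620) = -1/620 ≈ -0.0016129)
P(D, l) = l + D/2 (P(D, l) = ((D + l) + l)/2 = (D + 2*l)/2 = l + D/2)
P(-40 - a, 171) - 1*(-464591) = (171 + (-40 - 1*(-1/620))/2) - 1*(-464591) = (171 + (-40 + 1/620)/2) + 464591 = (171 + (½)*(-24799/620)) + 464591 = (171 - 24799/1240) + 464591 = 187241/1240 + 464591 = 576280081/1240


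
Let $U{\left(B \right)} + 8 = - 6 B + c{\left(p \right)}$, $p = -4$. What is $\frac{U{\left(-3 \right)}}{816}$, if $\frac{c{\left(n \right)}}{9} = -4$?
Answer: $- \frac{13}{408} \approx -0.031863$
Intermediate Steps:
$c{\left(n \right)} = -36$ ($c{\left(n \right)} = 9 \left(-4\right) = -36$)
$U{\left(B \right)} = -44 - 6 B$ ($U{\left(B \right)} = -8 - \left(36 + 6 B\right) = -44 - 6 B$)
$\frac{U{\left(-3 \right)}}{816} = \frac{-44 - -18}{816} = \left(-44 + 18\right) \frac{1}{816} = \left(-26\right) \frac{1}{816} = - \frac{13}{408}$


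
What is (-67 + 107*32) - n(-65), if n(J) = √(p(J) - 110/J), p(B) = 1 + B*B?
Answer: 3357 - 4*√44655/13 ≈ 3292.0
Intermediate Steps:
p(B) = 1 + B²
n(J) = √(1 + J² - 110/J) (n(J) = √((1 + J²) - 110/J) = √(1 + J² - 110/J))
(-67 + 107*32) - n(-65) = (-67 + 107*32) - √((-110 - 65 + (-65)³)/(-65)) = (-67 + 3424) - √(-(-110 - 65 - 274625)/65) = 3357 - √(-1/65*(-274800)) = 3357 - √(54960/13) = 3357 - 4*√44655/13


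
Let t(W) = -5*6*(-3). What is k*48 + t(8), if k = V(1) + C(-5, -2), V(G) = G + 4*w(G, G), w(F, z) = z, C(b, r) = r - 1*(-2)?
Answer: 330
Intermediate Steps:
C(b, r) = 2 + r (C(b, r) = r + 2 = 2 + r)
V(G) = 5*G (V(G) = G + 4*G = 5*G)
t(W) = 90 (t(W) = -30*(-3) = 90)
k = 5 (k = 5*1 + (2 - 2) = 5 + 0 = 5)
k*48 + t(8) = 5*48 + 90 = 240 + 90 = 330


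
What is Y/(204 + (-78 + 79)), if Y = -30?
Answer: -6/41 ≈ -0.14634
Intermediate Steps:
Y/(204 + (-78 + 79)) = -30/(204 + (-78 + 79)) = -30/(204 + 1) = -30/205 = -30*1/205 = -6/41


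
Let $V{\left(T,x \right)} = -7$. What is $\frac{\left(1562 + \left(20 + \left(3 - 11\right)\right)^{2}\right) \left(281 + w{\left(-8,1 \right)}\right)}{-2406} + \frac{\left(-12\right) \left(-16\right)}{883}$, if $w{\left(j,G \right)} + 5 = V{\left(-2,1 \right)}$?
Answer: $- \frac{202379555}{1062249} \approx -190.52$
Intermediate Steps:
$w{\left(j,G \right)} = -12$ ($w{\left(j,G \right)} = -5 - 7 = -12$)
$\frac{\left(1562 + \left(20 + \left(3 - 11\right)\right)^{2}\right) \left(281 + w{\left(-8,1 \right)}\right)}{-2406} + \frac{\left(-12\right) \left(-16\right)}{883} = \frac{\left(1562 + \left(20 + \left(3 - 11\right)\right)^{2}\right) \left(281 - 12\right)}{-2406} + \frac{\left(-12\right) \left(-16\right)}{883} = \left(1562 + \left(20 + \left(3 - 11\right)\right)^{2}\right) 269 \left(- \frac{1}{2406}\right) + 192 \cdot \frac{1}{883} = \left(1562 + \left(20 - 8\right)^{2}\right) 269 \left(- \frac{1}{2406}\right) + \frac{192}{883} = \left(1562 + 12^{2}\right) 269 \left(- \frac{1}{2406}\right) + \frac{192}{883} = \left(1562 + 144\right) 269 \left(- \frac{1}{2406}\right) + \frac{192}{883} = 1706 \cdot 269 \left(- \frac{1}{2406}\right) + \frac{192}{883} = 458914 \left(- \frac{1}{2406}\right) + \frac{192}{883} = - \frac{229457}{1203} + \frac{192}{883} = - \frac{202379555}{1062249}$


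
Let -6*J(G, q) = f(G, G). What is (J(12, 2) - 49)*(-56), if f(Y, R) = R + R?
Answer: 2968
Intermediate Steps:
f(Y, R) = 2*R
J(G, q) = -G/3
(J(12, 2) - 49)*(-56) = (-1/3*12 - 49)*(-56) = (-4 - 49)*(-56) = -53*(-56) = 2968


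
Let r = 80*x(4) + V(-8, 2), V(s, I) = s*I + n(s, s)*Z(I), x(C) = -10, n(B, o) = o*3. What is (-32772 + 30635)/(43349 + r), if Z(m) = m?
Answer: -2137/42485 ≈ -0.050300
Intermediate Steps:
n(B, o) = 3*o
V(s, I) = 4*I*s (V(s, I) = s*I + (3*s)*I = I*s + 3*I*s = 4*I*s)
r = -864 (r = 80*(-10) + 4*2*(-8) = -800 - 64 = -864)
(-32772 + 30635)/(43349 + r) = (-32772 + 30635)/(43349 - 864) = -2137/42485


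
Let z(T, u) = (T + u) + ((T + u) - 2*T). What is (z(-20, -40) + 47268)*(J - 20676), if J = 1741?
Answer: -893504780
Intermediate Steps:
z(T, u) = 2*u (z(T, u) = (T + u) + (u - T) = 2*u)
(z(-20, -40) + 47268)*(J - 20676) = (2*(-40) + 47268)*(1741 - 20676) = (-80 + 47268)*(-18935) = 47188*(-18935) = -893504780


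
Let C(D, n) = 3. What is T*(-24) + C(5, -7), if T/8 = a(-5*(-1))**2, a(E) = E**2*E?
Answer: -2999997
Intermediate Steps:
a(E) = E**3
T = 125000 (T = 8*((-5*(-1))**3)**2 = 8*(5**3)**2 = 8*125**2 = 8*15625 = 125000)
T*(-24) + C(5, -7) = 125000*(-24) + 3 = -3000000 + 3 = -2999997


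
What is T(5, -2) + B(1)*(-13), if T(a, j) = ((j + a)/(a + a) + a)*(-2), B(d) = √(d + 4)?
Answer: -53/5 - 13*√5 ≈ -39.669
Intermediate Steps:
B(d) = √(4 + d)
T(a, j) = -2*a - (a + j)/a (T(a, j) = ((a + j)/((2*a)) + a)*(-2) = ((a + j)*(1/(2*a)) + a)*(-2) = ((a + j)/(2*a) + a)*(-2) = (a + (a + j)/(2*a))*(-2) = -2*a - (a + j)/a)
T(5, -2) + B(1)*(-13) = (-1 - 2*5 - 1*(-2)/5) + √(4 + 1)*(-13) = (-1 - 10 - 1*(-2)*⅕) + √5*(-13) = (-1 - 10 + ⅖) - 13*√5 = -53/5 - 13*√5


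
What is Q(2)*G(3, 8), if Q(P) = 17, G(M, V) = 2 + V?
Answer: 170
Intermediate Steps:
Q(2)*G(3, 8) = 17*(2 + 8) = 17*10 = 170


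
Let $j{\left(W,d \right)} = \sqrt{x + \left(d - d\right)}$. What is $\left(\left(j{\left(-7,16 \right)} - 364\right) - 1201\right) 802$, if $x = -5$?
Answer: $-1255130 + 802 i \sqrt{5} \approx -1.2551 \cdot 10^{6} + 1793.3 i$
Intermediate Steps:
$j{\left(W,d \right)} = i \sqrt{5}$ ($j{\left(W,d \right)} = \sqrt{-5 + \left(d - d\right)} = \sqrt{-5 + 0} = \sqrt{-5} = i \sqrt{5}$)
$\left(\left(j{\left(-7,16 \right)} - 364\right) - 1201\right) 802 = \left(\left(i \sqrt{5} - 364\right) - 1201\right) 802 = \left(\left(-364 + i \sqrt{5}\right) - 1201\right) 802 = \left(-1565 + i \sqrt{5}\right) 802 = -1255130 + 802 i \sqrt{5}$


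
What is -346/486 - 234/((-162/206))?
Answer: 72133/243 ≈ 296.84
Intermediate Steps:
-346/486 - 234/((-162/206)) = -346*1/486 - 234/((-162*1/206)) = -173/243 - 234/(-81/103) = -173/243 - 234*(-103/81) = -173/243 + 2678/9 = 72133/243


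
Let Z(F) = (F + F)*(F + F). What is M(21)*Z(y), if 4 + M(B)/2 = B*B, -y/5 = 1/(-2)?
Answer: 21850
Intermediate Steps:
y = 5/2 (y = -5/(-2) = -5*(-1/2) = 5/2 ≈ 2.5000)
M(B) = -8 + 2*B**2 (M(B) = -8 + 2*(B*B) = -8 + 2*B**2)
Z(F) = 4*F**2 (Z(F) = (2*F)*(2*F) = 4*F**2)
M(21)*Z(y) = (-8 + 2*21**2)*(4*(5/2)**2) = (-8 + 2*441)*(4*(25/4)) = (-8 + 882)*25 = 874*25 = 21850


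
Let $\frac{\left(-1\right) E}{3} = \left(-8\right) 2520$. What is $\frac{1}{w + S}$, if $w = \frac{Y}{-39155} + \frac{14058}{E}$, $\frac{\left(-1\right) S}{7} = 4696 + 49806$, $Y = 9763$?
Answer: $- \frac{5262432}{2007691570993} \approx -2.6211 \cdot 10^{-6}$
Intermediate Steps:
$S = -381514$ ($S = - 7 \left(4696 + 49806\right) = \left(-7\right) 54502 = -381514$)
$E = 60480$ ($E = - 3 \left(\left(-8\right) 2520\right) = \left(-3\right) \left(-20160\right) = 60480$)
$w = - \frac{88945}{5262432}$ ($w = \frac{9763}{-39155} + \frac{14058}{60480} = 9763 \left(- \frac{1}{39155}\right) + 14058 \cdot \frac{1}{60480} = - \frac{9763}{39155} + \frac{781}{3360} = - \frac{88945}{5262432} \approx -0.016902$)
$\frac{1}{w + S} = \frac{1}{- \frac{88945}{5262432} - 381514} = \frac{1}{- \frac{2007691570993}{5262432}} = - \frac{5262432}{2007691570993}$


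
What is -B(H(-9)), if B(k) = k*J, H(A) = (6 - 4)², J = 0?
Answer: 0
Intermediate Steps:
H(A) = 4 (H(A) = 2² = 4)
B(k) = 0 (B(k) = k*0 = 0)
-B(H(-9)) = -1*0 = 0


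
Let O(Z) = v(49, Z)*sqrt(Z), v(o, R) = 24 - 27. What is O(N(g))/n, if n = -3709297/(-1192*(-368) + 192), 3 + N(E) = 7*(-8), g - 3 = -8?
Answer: 1316544*I*sqrt(59)/3709297 ≈ 2.7263*I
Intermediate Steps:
g = -5 (g = 3 - 8 = -5)
v(o, R) = -3
N(E) = -59 (N(E) = -3 + 7*(-8) = -3 - 56 = -59)
O(Z) = -3*sqrt(Z)
n = -3709297/438848 (n = -3709297/(438656 + 192) = -3709297/438848 ≈ -8.4523)
O(N(g))/n = (-3*I*sqrt(59))/(-3709297/438848) = -3*I*sqrt(59)*(-438848/3709297) = 1316544*I*sqrt(59)/3709297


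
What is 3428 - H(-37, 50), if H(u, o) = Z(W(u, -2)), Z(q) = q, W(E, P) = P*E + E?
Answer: 3391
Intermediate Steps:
W(E, P) = E + E*P (W(E, P) = E*P + E = E + E*P)
H(u, o) = -u (H(u, o) = u*(1 - 2) = u*(-1) = -u)
3428 - H(-37, 50) = 3428 - (-1)*(-37) = 3428 - 1*37 = 3428 - 37 = 3391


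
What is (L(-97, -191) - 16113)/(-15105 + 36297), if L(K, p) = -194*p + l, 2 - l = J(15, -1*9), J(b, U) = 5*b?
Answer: 1739/1766 ≈ 0.98471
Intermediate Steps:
l = -73 (l = 2 - 5*15 = 2 - 1*75 = 2 - 75 = -73)
L(K, p) = -73 - 194*p (L(K, p) = -194*p - 73 = -73 - 194*p)
(L(-97, -191) - 16113)/(-15105 + 36297) = ((-73 - 194*(-191)) - 16113)/(-15105 + 36297) = ((-73 + 37054) - 16113)/21192 = (36981 - 16113)*(1/21192) = 20868*(1/21192) = 1739/1766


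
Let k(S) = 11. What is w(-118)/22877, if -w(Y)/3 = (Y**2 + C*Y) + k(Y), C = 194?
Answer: 26871/22877 ≈ 1.1746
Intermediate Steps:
w(Y) = -33 - 582*Y - 3*Y**2 (w(Y) = -3*((Y**2 + 194*Y) + 11) = -3*(11 + Y**2 + 194*Y) = -33 - 582*Y - 3*Y**2)
w(-118)/22877 = (-33 - 582*(-118) - 3*(-118)**2)/22877 = (-33 + 68676 - 3*13924)*(1/22877) = (-33 + 68676 - 41772)*(1/22877) = 26871*(1/22877) = 26871/22877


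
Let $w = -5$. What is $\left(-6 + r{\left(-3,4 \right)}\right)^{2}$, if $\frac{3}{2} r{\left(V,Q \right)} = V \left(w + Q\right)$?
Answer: $16$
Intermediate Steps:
$r{\left(V,Q \right)} = \frac{2 V \left(-5 + Q\right)}{3}$
$\left(-6 + r{\left(-3,4 \right)}\right)^{2} = \left(-6 + \frac{2}{3} \left(-3\right) \left(-5 + 4\right)\right)^{2} = \left(-6 + \frac{2}{3} \left(-3\right) \left(-1\right)\right)^{2} = \left(-6 + 2\right)^{2} = \left(-4\right)^{2} = 16$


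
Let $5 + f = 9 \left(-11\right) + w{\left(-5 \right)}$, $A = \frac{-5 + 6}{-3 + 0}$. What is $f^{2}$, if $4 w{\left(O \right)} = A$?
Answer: $\frac{1560001}{144} \approx 10833.0$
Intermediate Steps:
$A = - \frac{1}{3}$ ($A = 1 \frac{1}{-3} = 1 \left(- \frac{1}{3}\right) = - \frac{1}{3} \approx -0.33333$)
$w{\left(O \right)} = - \frac{1}{12}$ ($w{\left(O \right)} = \frac{1}{4} \left(- \frac{1}{3}\right) = - \frac{1}{12}$)
$f = - \frac{1249}{12}$ ($f = -5 + \left(9 \left(-11\right) - \frac{1}{12}\right) = -5 - \frac{1189}{12} = - \frac{1249}{12} \approx -104.08$)
$f^{2} = \left(- \frac{1249}{12}\right)^{2} = \frac{1560001}{144}$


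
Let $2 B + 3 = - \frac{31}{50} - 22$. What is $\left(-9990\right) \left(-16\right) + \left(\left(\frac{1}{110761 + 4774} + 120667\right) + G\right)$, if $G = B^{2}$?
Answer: $\frac{64854670177827}{231070000} \approx 2.8067 \cdot 10^{5}$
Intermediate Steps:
$B = - \frac{1281}{100}$ ($B = - \frac{3}{2} + \frac{- \frac{31}{50} - 22}{2} = - \frac{3}{2} + \frac{1}{2} \left(- \frac{1131}{50}\right) = - \frac{3}{2} - \frac{1131}{100} = - \frac{1281}{100} \approx -12.81$)
$G = \frac{1640961}{10000}$ ($G = \left(- \frac{1281}{100}\right)^{2} = \frac{1640961}{10000} \approx 164.1$)
$\left(-9990\right) \left(-16\right) + \left(\left(\frac{1}{110761 + 4774} + 120667\right) + G\right) = \left(-9990\right) \left(-16\right) + \left(\left(\frac{1}{110761 + 4774} + 120667\right) + \frac{1640961}{10000}\right) = 159840 + \left(\left(\frac{1}{115535} + 120667\right) + \frac{1640961}{10000}\right) = 159840 + \left(\frac{13941261846}{115535} + \frac{1640961}{10000}\right) = 159840 + \frac{27920441377827}{231070000} = \frac{64854670177827}{231070000}$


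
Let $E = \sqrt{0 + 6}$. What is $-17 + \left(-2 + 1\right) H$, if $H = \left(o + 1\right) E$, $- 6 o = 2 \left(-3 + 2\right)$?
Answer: $-17 - \frac{4 \sqrt{6}}{3} \approx -20.266$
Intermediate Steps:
$o = \frac{1}{3}$ ($o = - \frac{2 \left(-3 + 2\right)}{6} = - \frac{2 \left(-1\right)}{6} = \left(- \frac{1}{6}\right) \left(-2\right) = \frac{1}{3} \approx 0.33333$)
$E = \sqrt{6} \approx 2.4495$
$H = \frac{4 \sqrt{6}}{3}$ ($H = \left(\frac{1}{3} + 1\right) \sqrt{6} = \frac{4 \sqrt{6}}{3} \approx 3.266$)
$-17 + \left(-2 + 1\right) H = -17 + \left(-2 + 1\right) \frac{4 \sqrt{6}}{3} = -17 - \frac{4 \sqrt{6}}{3}$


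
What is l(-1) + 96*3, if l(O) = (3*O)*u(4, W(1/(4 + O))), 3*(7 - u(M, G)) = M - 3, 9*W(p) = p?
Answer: 268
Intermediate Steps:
W(p) = p/9
u(M, G) = 8 - M/3 (u(M, G) = 7 - (M - 3)/3 = 7 - (-3 + M)/3 = 7 + (1 - M/3) = 8 - M/3)
l(O) = 20*O (l(O) = (3*O)*(8 - ⅓*4) = (3*O)*(8 - 4/3) = (3*O)*(20/3) = 20*O)
l(-1) + 96*3 = 20*(-1) + 96*3 = -20 + 288 = 268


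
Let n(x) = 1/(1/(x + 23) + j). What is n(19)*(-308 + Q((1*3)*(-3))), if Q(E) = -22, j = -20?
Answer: 13860/839 ≈ 16.520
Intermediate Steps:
n(x) = 1/(-20 + 1/(23 + x)) (n(x) = 1/(1/(x + 23) - 20) = 1/(1/(23 + x) - 20) = 1/(-20 + 1/(23 + x)))
n(19)*(-308 + Q((1*3)*(-3))) = ((-23 - 1*19)/(459 + 20*19))*(-308 - 22) = ((-23 - 19)/(459 + 380))*(-330) = (-42/839)*(-330) = ((1/839)*(-42))*(-330) = -42/839*(-330) = 13860/839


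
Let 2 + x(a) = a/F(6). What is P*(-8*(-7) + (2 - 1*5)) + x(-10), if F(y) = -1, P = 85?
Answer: 4513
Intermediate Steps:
x(a) = -2 - a (x(a) = -2 + a/(-1) = -2 + a*(-1) = -2 - a)
P*(-8*(-7) + (2 - 1*5)) + x(-10) = 85*(-8*(-7) + (2 - 1*5)) + (-2 - 1*(-10)) = 85*(56 + (2 - 5)) + (-2 + 10) = 85*(56 - 3) + 8 = 85*53 + 8 = 4505 + 8 = 4513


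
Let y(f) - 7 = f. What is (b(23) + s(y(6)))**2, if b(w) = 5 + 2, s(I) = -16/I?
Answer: 5625/169 ≈ 33.284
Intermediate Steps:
y(f) = 7 + f
b(w) = 7
(b(23) + s(y(6)))**2 = (7 - 16/(7 + 6))**2 = (7 - 16/13)**2 = (75/13)**2 = 5625/169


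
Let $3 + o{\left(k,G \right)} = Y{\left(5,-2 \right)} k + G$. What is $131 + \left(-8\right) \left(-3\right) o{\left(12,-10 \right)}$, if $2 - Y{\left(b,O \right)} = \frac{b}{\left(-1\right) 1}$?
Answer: $1835$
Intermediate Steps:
$Y{\left(b,O \right)} = 2 + b$ ($Y{\left(b,O \right)} = 2 - \frac{b}{\left(-1\right) 1} = 2 - \frac{b}{-1} = 2 - b \left(-1\right) = 2 - - b = 2 + b$)
$o{\left(k,G \right)} = -3 + G + 7 k$ ($o{\left(k,G \right)} = -3 + \left(\left(2 + 5\right) k + G\right) = -3 + \left(7 k + G\right) = -3 + \left(G + 7 k\right) = -3 + G + 7 k$)
$131 + \left(-8\right) \left(-3\right) o{\left(12,-10 \right)} = 131 + \left(-8\right) \left(-3\right) \left(-3 - 10 + 7 \cdot 12\right) = 131 + 24 \left(-3 - 10 + 84\right) = 131 + 24 \cdot 71 = 131 + 1704 = 1835$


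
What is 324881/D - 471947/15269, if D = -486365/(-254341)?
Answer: 1261456458027594/7426307185 ≈ 1.6986e+5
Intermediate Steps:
D = 486365/254341 (D = -486365*(-1/254341) = 486365/254341 ≈ 1.9123)
324881/D - 471947/15269 = 324881/(486365/254341) - 471947/15269 = 324881*(254341/486365) - 471947*1/15269 = 82630558421/486365 - 471947/15269 = 1261456458027594/7426307185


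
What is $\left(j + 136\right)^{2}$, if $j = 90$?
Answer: $51076$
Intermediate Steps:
$\left(j + 136\right)^{2} = \left(90 + 136\right)^{2} = 226^{2} = 51076$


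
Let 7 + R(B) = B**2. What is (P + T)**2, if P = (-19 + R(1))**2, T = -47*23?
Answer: 207936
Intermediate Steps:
T = -1081
R(B) = -7 + B**2
P = 625 (P = (-19 + (-7 + 1**2))**2 = (-19 + (-7 + 1))**2 = (-19 - 6)**2 = (-25)**2 = 625)
(P + T)**2 = (625 - 1081)**2 = (-456)**2 = 207936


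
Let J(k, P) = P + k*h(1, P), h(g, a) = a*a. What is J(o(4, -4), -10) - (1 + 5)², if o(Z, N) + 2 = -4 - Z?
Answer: -1046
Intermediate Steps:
h(g, a) = a²
o(Z, N) = -6 - Z (o(Z, N) = -2 + (-4 - Z) = -6 - Z)
J(k, P) = P + k*P²
J(o(4, -4), -10) - (1 + 5)² = -10*(1 - 10*(-6 - 1*4)) - (1 + 5)² = -10*(1 - 10*(-6 - 4)) - 1*6² = -10*(1 - 10*(-10)) - 1*36 = -10*(1 + 100) - 36 = -10*101 - 36 = -1010 - 36 = -1046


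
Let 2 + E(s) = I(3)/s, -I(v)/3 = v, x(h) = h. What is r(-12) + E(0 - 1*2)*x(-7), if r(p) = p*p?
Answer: 253/2 ≈ 126.50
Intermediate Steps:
I(v) = -3*v
r(p) = p²
E(s) = -2 - 9/s (E(s) = -2 + (-3*3)/s = -2 - 9/s)
r(-12) + E(0 - 1*2)*x(-7) = (-12)² + (-2 - 9/(0 - 1*2))*(-7) = 144 + (-2 - 9/(0 - 2))*(-7) = 144 + (-2 - 9/(-2))*(-7) = 144 + (-2 - 9*(-½))*(-7) = 144 + (-2 + 9/2)*(-7) = 144 + (5/2)*(-7) = 144 - 35/2 = 253/2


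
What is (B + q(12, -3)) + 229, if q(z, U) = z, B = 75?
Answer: 316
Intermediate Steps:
(B + q(12, -3)) + 229 = (75 + 12) + 229 = 87 + 229 = 316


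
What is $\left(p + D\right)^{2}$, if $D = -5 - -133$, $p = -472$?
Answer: $118336$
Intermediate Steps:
$D = 128$ ($D = -5 + 133 = 128$)
$\left(p + D\right)^{2} = \left(-472 + 128\right)^{2} = \left(-344\right)^{2} = 118336$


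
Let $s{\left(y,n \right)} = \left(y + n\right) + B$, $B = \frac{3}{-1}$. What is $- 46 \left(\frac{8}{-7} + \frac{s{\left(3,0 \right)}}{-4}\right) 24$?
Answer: $\frac{8832}{7} \approx 1261.7$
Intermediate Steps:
$B = -3$ ($B = 3 \left(-1\right) = -3$)
$s{\left(y,n \right)} = -3 + n + y$ ($s{\left(y,n \right)} = \left(y + n\right) - 3 = \left(n + y\right) - 3 = -3 + n + y$)
$- 46 \left(\frac{8}{-7} + \frac{s{\left(3,0 \right)}}{-4}\right) 24 = - 46 \left(\frac{8}{-7} + \frac{-3 + 0 + 3}{-4}\right) 24 = - 46 \left(8 \left(- \frac{1}{7}\right) + 0 \left(- \frac{1}{4}\right)\right) 24 = - 46 \left(- \frac{8}{7} + 0\right) 24 = \left(-46\right) \left(- \frac{8}{7}\right) 24 = \frac{368}{7} \cdot 24 = \frac{8832}{7}$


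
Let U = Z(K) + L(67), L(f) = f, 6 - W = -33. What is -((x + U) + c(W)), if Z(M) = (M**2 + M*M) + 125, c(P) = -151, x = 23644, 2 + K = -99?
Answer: -44087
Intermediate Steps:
W = 39 (W = 6 - 1*(-33) = 6 + 33 = 39)
K = -101 (K = -2 - 99 = -101)
Z(M) = 125 + 2*M**2 (Z(M) = (M**2 + M**2) + 125 = 2*M**2 + 125 = 125 + 2*M**2)
U = 20594 (U = (125 + 2*(-101)**2) + 67 = (125 + 2*10201) + 67 = (125 + 20402) + 67 = 20527 + 67 = 20594)
-((x + U) + c(W)) = -((23644 + 20594) - 151) = -(44238 - 151) = -1*44087 = -44087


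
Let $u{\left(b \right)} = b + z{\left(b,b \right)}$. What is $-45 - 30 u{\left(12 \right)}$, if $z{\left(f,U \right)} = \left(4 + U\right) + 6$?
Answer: $-1065$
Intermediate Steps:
$z{\left(f,U \right)} = 10 + U$
$u{\left(b \right)} = 10 + 2 b$ ($u{\left(b \right)} = b + \left(10 + b\right) = 10 + 2 b$)
$-45 - 30 u{\left(12 \right)} = -45 - 30 \left(10 + 2 \cdot 12\right) = -45 - 30 \left(10 + 24\right) = -45 - 1020 = -1065$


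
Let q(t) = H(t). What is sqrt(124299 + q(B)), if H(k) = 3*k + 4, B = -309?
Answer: 4*sqrt(7711) ≈ 351.25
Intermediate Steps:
H(k) = 4 + 3*k
q(t) = 4 + 3*t
sqrt(124299 + q(B)) = sqrt(124299 + (4 + 3*(-309))) = sqrt(124299 + (4 - 927)) = sqrt(124299 - 923) = sqrt(123376) = 4*sqrt(7711)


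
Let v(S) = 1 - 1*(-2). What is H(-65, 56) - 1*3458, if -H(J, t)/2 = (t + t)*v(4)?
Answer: -4130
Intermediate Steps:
v(S) = 3 (v(S) = 1 + 2 = 3)
H(J, t) = -12*t (H(J, t) = -2*(t + t)*3 = -2*2*t*3 = -12*t)
H(-65, 56) - 1*3458 = -12*56 - 1*3458 = -672 - 3458 = -4130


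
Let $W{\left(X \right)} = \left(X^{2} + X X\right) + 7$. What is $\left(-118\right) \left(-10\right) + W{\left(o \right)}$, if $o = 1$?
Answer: $1189$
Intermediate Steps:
$W{\left(X \right)} = 7 + 2 X^{2}$ ($W{\left(X \right)} = \left(X^{2} + X^{2}\right) + 7 = 2 X^{2} + 7 = 7 + 2 X^{2}$)
$\left(-118\right) \left(-10\right) + W{\left(o \right)} = \left(-118\right) \left(-10\right) + \left(7 + 2 \cdot 1^{2}\right) = 1180 + \left(7 + 2 \cdot 1\right) = 1180 + \left(7 + 2\right) = 1180 + 9 = 1189$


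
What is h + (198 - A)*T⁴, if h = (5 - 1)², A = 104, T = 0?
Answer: 16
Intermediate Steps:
h = 16 (h = 4² = 16)
h + (198 - A)*T⁴ = 16 + (198 - 1*104)*0⁴ = 16 + (198 - 104)*0 = 16 + 94*0 = 16 + 0 = 16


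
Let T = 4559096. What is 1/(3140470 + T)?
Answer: 1/7699566 ≈ 1.2988e-7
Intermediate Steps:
1/(3140470 + T) = 1/(3140470 + 4559096) = 1/7699566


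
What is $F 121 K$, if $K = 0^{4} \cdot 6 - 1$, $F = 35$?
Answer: $-4235$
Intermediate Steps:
$K = -1$ ($K = 0 \cdot 6 - 1 = 0 - 1 = -1$)
$F 121 K = 35 \cdot 121 \left(-1\right) = 4235 \left(-1\right) = -4235$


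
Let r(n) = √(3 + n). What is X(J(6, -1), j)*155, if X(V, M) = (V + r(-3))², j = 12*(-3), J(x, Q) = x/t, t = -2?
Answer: 1395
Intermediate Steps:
J(x, Q) = -x/2 (J(x, Q) = x/(-2) = x*(-½) = -x/2)
j = -36
X(V, M) = V² (X(V, M) = (V + √(3 - 3))² = (V + √0)² = (V + 0)² = V²)
X(J(6, -1), j)*155 = (-½*6)²*155 = (-3)²*155 = 9*155 = 1395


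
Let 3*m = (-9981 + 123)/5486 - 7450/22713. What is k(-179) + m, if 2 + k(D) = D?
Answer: -33962242864/186905277 ≈ -181.71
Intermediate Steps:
k(D) = -2 + D
m = -132387727/186905277 (m = ((-9981 + 123)/5486 - 7450/22713)/3 = (-9858*1/5486 - 7450*1/22713)/3 = (-4929/2743 - 7450/22713)/3 = (⅓)*(-132387727/62301759) = -132387727/186905277 ≈ -0.70831)
k(-179) + m = (-2 - 179) - 132387727/186905277 = -181 - 132387727/186905277 = -33962242864/186905277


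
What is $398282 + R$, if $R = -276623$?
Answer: $121659$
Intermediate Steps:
$398282 + R = 398282 - 276623 = 121659$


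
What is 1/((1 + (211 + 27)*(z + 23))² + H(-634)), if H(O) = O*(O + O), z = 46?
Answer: 1/270518841 ≈ 3.6966e-9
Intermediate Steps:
H(O) = 2*O² (H(O) = O*(2*O) = 2*O²)
1/((1 + (211 + 27)*(z + 23))² + H(-634)) = 1/((1 + (211 + 27)*(46 + 23))² + 2*(-634)²) = 1/((1 + 238*69)² + 2*401956) = 1/((1 + 16422)² + 803912) = 1/(16423² + 803912) = 1/(269714929 + 803912) = 1/270518841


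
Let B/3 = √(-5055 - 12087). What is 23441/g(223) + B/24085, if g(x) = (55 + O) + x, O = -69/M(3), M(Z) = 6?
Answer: 46882/533 + 3*I*√17142/24085 ≈ 87.959 + 0.016308*I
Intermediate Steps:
B = 3*I*√17142 (B = 3*√(-5055 - 12087) = 3*√(-17142) = 3*(I*√17142) = 3*I*√17142 ≈ 392.78*I)
O = -23/2 (O = -69/6 = -69*⅙ = -23/2 ≈ -11.500)
g(x) = 87/2 + x (g(x) = (55 - 23/2) + x = 87/2 + x)
23441/g(223) + B/24085 = 23441/(87/2 + 223) + (3*I*√17142)/24085 = 23441/(533/2) + (3*I*√17142)*(1/24085) = 23441*(2/533) + 3*I*√17142/24085 = 46882/533 + 3*I*√17142/24085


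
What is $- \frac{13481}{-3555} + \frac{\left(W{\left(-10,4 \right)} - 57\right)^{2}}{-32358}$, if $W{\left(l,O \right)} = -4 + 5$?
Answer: $\frac{70844953}{19172115} \approx 3.6952$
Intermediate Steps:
$W{\left(l,O \right)} = 1$
$- \frac{13481}{-3555} + \frac{\left(W{\left(-10,4 \right)} - 57\right)^{2}}{-32358} = - \frac{13481}{-3555} + \frac{\left(1 - 57\right)^{2}}{-32358} = \left(-13481\right) \left(- \frac{1}{3555}\right) + \left(-56\right)^{2} \left(- \frac{1}{32358}\right) = \frac{13481}{3555} + 3136 \left(- \frac{1}{32358}\right) = \frac{13481}{3555} - \frac{1568}{16179} = \frac{70844953}{19172115}$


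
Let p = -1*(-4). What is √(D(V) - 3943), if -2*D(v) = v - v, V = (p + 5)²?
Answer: I*√3943 ≈ 62.793*I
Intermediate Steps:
p = 4
V = 81 (V = (4 + 5)² = 9² = 81)
D(v) = 0 (D(v) = -(v - v)/2 = -½*0 = 0)
√(D(V) - 3943) = √(0 - 3943) = √(-3943) = I*√3943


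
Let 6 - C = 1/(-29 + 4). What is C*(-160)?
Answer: -4832/5 ≈ -966.40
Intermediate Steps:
C = 151/25 (C = 6 - 1/(-29 + 4) = 6 - 1/(-25) = 6 - 1*(-1/25) = 6 + 1/25 = 151/25 ≈ 6.0400)
C*(-160) = (151/25)*(-160) = -4832/5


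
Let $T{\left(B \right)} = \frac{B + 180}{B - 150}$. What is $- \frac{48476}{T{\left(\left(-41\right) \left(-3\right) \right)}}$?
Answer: $\frac{436284}{101} \approx 4319.6$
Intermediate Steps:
$T{\left(B \right)} = \frac{180 + B}{-150 + B}$
$- \frac{48476}{T{\left(\left(-41\right) \left(-3\right) \right)}} = - \frac{48476}{\frac{1}{-150 - -123} \left(180 - -123\right)} = - \frac{48476}{\frac{1}{-150 + 123} \left(180 + 123\right)} = - \frac{48476}{\frac{1}{-27} \cdot 303} = - \frac{48476}{\left(- \frac{1}{27}\right) 303} = - \frac{48476}{- \frac{101}{9}} = \left(-48476\right) \left(- \frac{9}{101}\right) = \frac{436284}{101}$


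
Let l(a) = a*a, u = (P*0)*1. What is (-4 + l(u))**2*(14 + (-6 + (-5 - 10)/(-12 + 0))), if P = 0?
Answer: 148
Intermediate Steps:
u = 0 (u = (0*0)*1 = 0*1 = 0)
l(a) = a**2
(-4 + l(u))**2*(14 + (-6 + (-5 - 10)/(-12 + 0))) = (-4 + 0**2)**2*(14 + (-6 + (-5 - 10)/(-12 + 0))) = (-4 + 0)**2*(14 + (-6 - 15/(-12))) = (-4)**2*(14 + (-6 - 15*(-1/12))) = 16*(14 + (-6 + 5/4)) = 16*(14 - 19/4) = 16*(37/4) = 148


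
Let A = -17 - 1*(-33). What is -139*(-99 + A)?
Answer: 11537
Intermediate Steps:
A = 16 (A = -17 + 33 = 16)
-139*(-99 + A) = -139*(-99 + 16) = -139*(-83) = 11537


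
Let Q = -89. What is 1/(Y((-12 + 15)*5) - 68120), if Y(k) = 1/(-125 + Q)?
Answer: -214/14577681 ≈ -1.4680e-5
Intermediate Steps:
Y(k) = -1/214 (Y(k) = 1/(-125 - 89) = 1/(-214) = -1/214)
1/(Y((-12 + 15)*5) - 68120) = 1/(-1/214 - 68120) = 1/(-14577681/214) = -214/14577681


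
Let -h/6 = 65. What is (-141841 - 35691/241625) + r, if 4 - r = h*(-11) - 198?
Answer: -35260130316/241625 ≈ -1.4593e+5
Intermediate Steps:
h = -390 (h = -6*65 = -390)
r = -4088 (r = 4 - (-390*(-11) - 198) = 4 - (4290 - 198) = 4 - 1*4092 = 4 - 4092 = -4088)
(-141841 - 35691/241625) + r = (-141841 - 35691/241625) - 4088 = -34272367316/241625 - 4088 = -35260130316/241625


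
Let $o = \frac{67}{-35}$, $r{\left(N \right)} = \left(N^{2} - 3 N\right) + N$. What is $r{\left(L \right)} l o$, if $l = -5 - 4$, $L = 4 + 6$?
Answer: $\frac{9648}{7} \approx 1378.3$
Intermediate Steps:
$L = 10$
$r{\left(N \right)} = N^{2} - 2 N$
$l = -9$ ($l = -5 - 4 = -9$)
$o = - \frac{67}{35}$ ($o = 67 \left(- \frac{1}{35}\right) = - \frac{67}{35} \approx -1.9143$)
$r{\left(L \right)} l o = 10 \left(-2 + 10\right) \left(-9\right) \left(- \frac{67}{35}\right) = 10 \cdot 8 \left(-9\right) \left(- \frac{67}{35}\right) = 80 \left(-9\right) \left(- \frac{67}{35}\right) = \left(-720\right) \left(- \frac{67}{35}\right) = \frac{9648}{7}$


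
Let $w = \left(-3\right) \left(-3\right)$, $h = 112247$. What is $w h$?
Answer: $1010223$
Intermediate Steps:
$w = 9$
$w h = 9 \cdot 112247 = 1010223$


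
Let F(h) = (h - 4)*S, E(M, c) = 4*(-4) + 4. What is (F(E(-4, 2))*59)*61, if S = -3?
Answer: 172752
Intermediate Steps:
E(M, c) = -12 (E(M, c) = -16 + 4 = -12)
F(h) = 12 - 3*h (F(h) = (h - 4)*(-3) = (-4 + h)*(-3) = 12 - 3*h)
(F(E(-4, 2))*59)*61 = ((12 - 3*(-12))*59)*61 = ((12 + 36)*59)*61 = (48*59)*61 = 2832*61 = 172752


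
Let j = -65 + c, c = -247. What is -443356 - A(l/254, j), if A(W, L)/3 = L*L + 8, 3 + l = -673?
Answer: -735412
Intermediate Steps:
l = -676 (l = -3 - 673 = -676)
j = -312 (j = -65 - 247 = -312)
A(W, L) = 24 + 3*L**2 (A(W, L) = 3*(L*L + 8) = 3*(L**2 + 8) = 3*(8 + L**2) = 24 + 3*L**2)
-443356 - A(l/254, j) = -443356 - (24 + 3*(-312)**2) = -443356 - (24 + 3*97344) = -443356 - (24 + 292032) = -443356 - 1*292056 = -443356 - 292056 = -735412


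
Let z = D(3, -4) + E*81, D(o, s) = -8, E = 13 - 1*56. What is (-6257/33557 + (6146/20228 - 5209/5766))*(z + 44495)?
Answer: -5256059859220008/163079536789 ≈ -32230.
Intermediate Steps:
E = -43 (E = 13 - 56 = -43)
z = -3491 (z = -8 - 43*81 = -8 - 3483 = -3491)
(-6257/33557 + (6146/20228 - 5209/5766))*(z + 44495) = (-6257/33557 + (6146/20228 - 5209/5766))*(-3491 + 44495) = (-6257*1/33557 + (6146*(1/20228) - 5209*1/5766))*41004 = (-6257/33557 + (3073/10114 - 5209/5766))*41004 = (-6257/33557 - 8741227/14579331)*41004 = -384552228506/489238610367*41004 = -5256059859220008/163079536789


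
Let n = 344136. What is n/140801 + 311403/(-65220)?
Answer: -7133767961/3061013740 ≈ -2.3305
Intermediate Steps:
n/140801 + 311403/(-65220) = 344136/140801 + 311403/(-65220) = 344136*(1/140801) + 311403*(-1/65220) = 344136/140801 - 103801/21740 = -7133767961/3061013740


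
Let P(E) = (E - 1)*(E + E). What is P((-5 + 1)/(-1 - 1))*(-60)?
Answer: -240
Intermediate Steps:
P(E) = 2*E*(-1 + E) (P(E) = (-1 + E)*(2*E) = 2*E*(-1 + E))
P((-5 + 1)/(-1 - 1))*(-60) = (2*((-5 + 1)/(-1 - 1))*(-1 + (-5 + 1)/(-1 - 1)))*(-60) = (2*(-4/(-2))*(-1 - 4/(-2)))*(-60) = (2*(-4*(-½))*(-1 - 4*(-½)))*(-60) = (2*2*(-1 + 2))*(-60) = (2*2*1)*(-60) = 4*(-60) = -240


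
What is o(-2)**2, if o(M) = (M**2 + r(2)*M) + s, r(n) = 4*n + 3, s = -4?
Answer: 484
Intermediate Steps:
r(n) = 3 + 4*n
o(M) = -4 + M**2 + 11*M (o(M) = (M**2 + (3 + 4*2)*M) - 4 = (M**2 + (3 + 8)*M) - 4 = (M**2 + 11*M) - 4 = -4 + M**2 + 11*M)
o(-2)**2 = (-4 + (-2)**2 + 11*(-2))**2 = (-4 + 4 - 22)**2 = (-22)**2 = 484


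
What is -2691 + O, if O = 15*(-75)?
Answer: -3816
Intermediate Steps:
O = -1125
-2691 + O = -2691 - 1125 = -3816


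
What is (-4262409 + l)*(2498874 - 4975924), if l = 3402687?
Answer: 2129574380100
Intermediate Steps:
(-4262409 + l)*(2498874 - 4975924) = (-4262409 + 3402687)*(2498874 - 4975924) = -859722*(-2477050) = 2129574380100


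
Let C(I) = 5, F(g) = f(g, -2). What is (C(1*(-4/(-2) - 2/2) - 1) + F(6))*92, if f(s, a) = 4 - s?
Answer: 276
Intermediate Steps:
F(g) = 4 - g
(C(1*(-4/(-2) - 2/2) - 1) + F(6))*92 = (5 + (4 - 1*6))*92 = (5 + (4 - 6))*92 = (5 - 2)*92 = 3*92 = 276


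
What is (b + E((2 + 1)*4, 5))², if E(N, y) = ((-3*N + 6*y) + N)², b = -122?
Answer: 7396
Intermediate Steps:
E(N, y) = (-2*N + 6*y)²
(b + E((2 + 1)*4, 5))² = (-122 + 4*((2 + 1)*4 - 3*5)²)² = (-122 + 4*(3*4 - 15)²)² = (-122 + 4*(12 - 15)²)² = (-122 + 4*(-3)²)² = (-122 + 4*9)² = (-122 + 36)² = (-86)² = 7396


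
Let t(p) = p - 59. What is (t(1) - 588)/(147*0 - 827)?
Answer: 646/827 ≈ 0.78114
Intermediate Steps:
t(p) = -59 + p
(t(1) - 588)/(147*0 - 827) = ((-59 + 1) - 588)/(147*0 - 827) = (-58 - 588)/(0 - 827) = -646/(-827) = -646*(-1/827) = 646/827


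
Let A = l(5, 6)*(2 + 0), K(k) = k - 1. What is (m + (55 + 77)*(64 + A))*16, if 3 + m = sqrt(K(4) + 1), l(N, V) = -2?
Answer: 126704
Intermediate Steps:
K(k) = -1 + k
m = -1 (m = -3 + sqrt((-1 + 4) + 1) = -3 + sqrt(3 + 1) = -3 + sqrt(4) = -3 + 2 = -1)
A = -4 (A = -2*(2 + 0) = -2*2 = -4)
(m + (55 + 77)*(64 + A))*16 = (-1 + (55 + 77)*(64 - 4))*16 = (-1 + 132*60)*16 = (-1 + 7920)*16 = 7919*16 = 126704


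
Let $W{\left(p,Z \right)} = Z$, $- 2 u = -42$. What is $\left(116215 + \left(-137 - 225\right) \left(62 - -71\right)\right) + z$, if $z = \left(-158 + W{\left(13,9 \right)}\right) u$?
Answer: $64940$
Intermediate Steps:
$u = 21$ ($u = \left(- \frac{1}{2}\right) \left(-42\right) = 21$)
$z = -3129$ ($z = \left(-158 + 9\right) 21 = \left(-149\right) 21 = -3129$)
$\left(116215 + \left(-137 - 225\right) \left(62 - -71\right)\right) + z = \left(116215 + \left(-137 - 225\right) \left(62 - -71\right)\right) - 3129 = \left(116215 + \left(-137 - 225\right) \left(62 + 71\right)\right) - 3129 = \left(116215 + \left(-137 - 225\right) 133\right) - 3129 = \left(116215 - 48146\right) - 3129 = 68069 - 3129 = 64940$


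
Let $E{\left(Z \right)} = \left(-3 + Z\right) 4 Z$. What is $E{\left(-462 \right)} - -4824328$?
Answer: $5683648$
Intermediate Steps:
$E{\left(Z \right)} = Z \left(-12 + 4 Z\right)$ ($E{\left(Z \right)} = \left(-12 + 4 Z\right) Z = Z \left(-12 + 4 Z\right)$)
$E{\left(-462 \right)} - -4824328 = 4 \left(-462\right) \left(-3 - 462\right) - -4824328 = 4 \left(-462\right) \left(-465\right) + 4824328 = 859320 + 4824328 = 5683648$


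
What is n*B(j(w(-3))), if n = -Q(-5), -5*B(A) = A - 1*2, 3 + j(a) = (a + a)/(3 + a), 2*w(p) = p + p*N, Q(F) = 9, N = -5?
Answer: -33/5 ≈ -6.6000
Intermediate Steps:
w(p) = -2*p (w(p) = (p + p*(-5))/2 = (p - 5*p)/2 = (-4*p)/2 = -2*p)
j(a) = -3 + 2*a/(3 + a) (j(a) = -3 + (a + a)/(3 + a) = -3 + (2*a)/(3 + a) = -3 + 2*a/(3 + a))
B(A) = ⅖ - A/5 (B(A) = -(A - 1*2)/5 = -(A - 2)/5 = -(-2 + A)/5 = ⅖ - A/5)
n = -9 (n = -1*9 = -9)
n*B(j(w(-3))) = -9*(⅖ - (-9 - (-2)*(-3))/(5*(3 - 2*(-3)))) = -9*(⅖ - (-9 - 1*6)/(5*(3 + 6))) = -9*(⅖ - (-9 - 6)/(5*9)) = -9*(⅖ - (-15)/45) = -9*(⅖ - ⅕*(-5/3)) = -9*(⅖ + ⅓) = -9*11/15 = -33/5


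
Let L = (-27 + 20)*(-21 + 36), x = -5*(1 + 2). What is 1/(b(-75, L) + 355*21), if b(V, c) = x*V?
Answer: 1/8580 ≈ 0.00011655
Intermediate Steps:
x = -15 (x = -5*3 = -15)
L = -105 (L = -7*15 = -105)
b(V, c) = -15*V
1/(b(-75, L) + 355*21) = 1/(-15*(-75) + 355*21) = 1/(1125 + 7455) = 1/8580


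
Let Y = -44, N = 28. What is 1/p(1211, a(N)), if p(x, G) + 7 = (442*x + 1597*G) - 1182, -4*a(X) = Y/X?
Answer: 28/14971611 ≈ 1.8702e-6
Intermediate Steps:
a(X) = 11/X (a(X) = -(-11)/X = 11/X)
p(x, G) = -1189 + 442*x + 1597*G (p(x, G) = -7 + ((442*x + 1597*G) - 1182) = -7 + (-1182 + 442*x + 1597*G) = -1189 + 442*x + 1597*G)
1/p(1211, a(N)) = 1/(-1189 + 442*1211 + 1597*(11/28)) = 1/(-1189 + 535262 + 1597*(11*(1/28))) = 1/(-1189 + 535262 + 1597*(11/28)) = 1/(-1189 + 535262 + 17567/28) = 1/(14971611/28) = 28/14971611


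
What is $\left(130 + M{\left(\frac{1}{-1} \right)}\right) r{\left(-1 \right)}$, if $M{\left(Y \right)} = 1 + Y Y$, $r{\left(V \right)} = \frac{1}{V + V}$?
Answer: $-66$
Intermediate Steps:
$r{\left(V \right)} = \frac{1}{2 V}$
$M{\left(Y \right)} = 1 + Y^{2}$
$\left(130 + M{\left(\frac{1}{-1} \right)}\right) r{\left(-1 \right)} = \left(130 + \left(1 + \left(\frac{1}{-1}\right)^{2}\right)\right) \frac{1}{2 \left(-1\right)} = \left(130 + \left(1 + \left(-1\right)^{2}\right)\right) \frac{1}{2} \left(-1\right) = \left(130 + \left(1 + 1\right)\right) \left(- \frac{1}{2}\right) = \left(130 + 2\right) \left(- \frac{1}{2}\right) = 132 \left(- \frac{1}{2}\right) = -66$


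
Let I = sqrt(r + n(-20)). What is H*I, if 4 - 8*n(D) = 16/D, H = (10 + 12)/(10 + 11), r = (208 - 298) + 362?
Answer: 22*sqrt(6815)/105 ≈ 17.297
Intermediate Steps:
r = 272 (r = -90 + 362 = 272)
H = 22/21 ≈ 1.0476
n(D) = 1/2 - 2/D
I = sqrt(6815)/5 (I = sqrt(272 + (1/2)*(-4 - 20)/(-20)) = sqrt(272 + (1/2)*(-1/20)*(-24)) = sqrt(272 + 3/5) = sqrt(1363/5) = sqrt(6815)/5 ≈ 16.511)
H*I = 22*(sqrt(6815)/5)/21 = 22*sqrt(6815)/105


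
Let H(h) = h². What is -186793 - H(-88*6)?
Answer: -465577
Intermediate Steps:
-186793 - H(-88*6) = -186793 - (-88*6)² = -186793 - 1*(-528)² = -186793 - 1*278784 = -186793 - 278784 = -465577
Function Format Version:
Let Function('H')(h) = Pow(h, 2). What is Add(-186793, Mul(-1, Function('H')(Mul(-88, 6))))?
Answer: -465577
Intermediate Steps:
Add(-186793, Mul(-1, Function('H')(Mul(-88, 6)))) = Add(-186793, Mul(-1, Pow(Mul(-88, 6), 2))) = Add(-186793, Mul(-1, Pow(-528, 2))) = Add(-186793, Mul(-1, 278784)) = Add(-186793, -278784) = -465577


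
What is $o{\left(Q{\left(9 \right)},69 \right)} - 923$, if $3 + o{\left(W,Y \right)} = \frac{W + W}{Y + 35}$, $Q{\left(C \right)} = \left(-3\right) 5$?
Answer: $- \frac{48167}{52} \approx -926.29$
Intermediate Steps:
$Q{\left(C \right)} = -15$
$o{\left(W,Y \right)} = -3 + \frac{2 W}{35 + Y}$ ($o{\left(W,Y \right)} = -3 + \frac{W + W}{Y + 35} = -3 + \frac{2 W}{35 + Y}$)
$o{\left(Q{\left(9 \right)},69 \right)} - 923 = \frac{-105 - 207 + 2 \left(-15\right)}{35 + 69} - 923 = \frac{-105 - 207 - 30}{104} - 923 = \frac{1}{104} \left(-342\right) - 923 = - \frac{171}{52} - 923 = - \frac{48167}{52}$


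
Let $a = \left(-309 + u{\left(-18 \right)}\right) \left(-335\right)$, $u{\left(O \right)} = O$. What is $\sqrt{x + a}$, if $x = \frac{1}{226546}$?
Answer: $\frac{\sqrt{5622187906983766}}{226546} \approx 330.98$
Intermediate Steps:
$x = \frac{1}{226546} \approx 4.4141 \cdot 10^{-6}$
$a = 109545$ ($a = \left(-309 - 18\right) \left(-335\right) = \left(-327\right) \left(-335\right) = 109545$)
$\sqrt{x + a} = \sqrt{\frac{1}{226546} + 109545} = \sqrt{\frac{24816981571}{226546}} = \frac{\sqrt{5622187906983766}}{226546}$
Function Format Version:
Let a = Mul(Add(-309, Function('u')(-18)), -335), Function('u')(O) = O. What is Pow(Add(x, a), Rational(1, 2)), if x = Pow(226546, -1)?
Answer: Mul(Rational(1, 226546), Pow(5622187906983766, Rational(1, 2))) ≈ 330.98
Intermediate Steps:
x = Rational(1, 226546) ≈ 4.4141e-6
a = 109545 (a = Mul(Add(-309, -18), -335) = Mul(-327, -335) = 109545)
Pow(Add(x, a), Rational(1, 2)) = Pow(Add(Rational(1, 226546), 109545), Rational(1, 2)) = Pow(Rational(24816981571, 226546), Rational(1, 2)) = Mul(Rational(1, 226546), Pow(5622187906983766, Rational(1, 2)))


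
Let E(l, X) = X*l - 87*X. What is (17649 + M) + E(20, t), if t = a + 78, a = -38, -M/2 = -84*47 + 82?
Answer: 22701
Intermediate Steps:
M = 7732 (M = -2*(-84*47 + 82) = -2*(-3948 + 82) = -2*(-3866) = 7732)
t = 40 (t = -38 + 78 = 40)
E(l, X) = -87*X + X*l
(17649 + M) + E(20, t) = (17649 + 7732) + 40*(-87 + 20) = 25381 + 40*(-67) = 25381 - 2680 = 22701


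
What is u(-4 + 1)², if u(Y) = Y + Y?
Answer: 36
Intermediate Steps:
u(Y) = 2*Y
u(-4 + 1)² = (2*(-4 + 1))² = (2*(-3))² = (-6)² = 36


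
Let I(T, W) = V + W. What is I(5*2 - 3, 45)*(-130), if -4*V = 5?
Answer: -11375/2 ≈ -5687.5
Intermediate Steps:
V = -5/4 (V = -¼*5 = -5/4 ≈ -1.2500)
I(T, W) = -5/4 + W
I(5*2 - 3, 45)*(-130) = (-5/4 + 45)*(-130) = (175/4)*(-130) = -11375/2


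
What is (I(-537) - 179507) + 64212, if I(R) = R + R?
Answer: -116369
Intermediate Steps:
I(R) = 2*R
(I(-537) - 179507) + 64212 = (2*(-537) - 179507) + 64212 = (-1074 - 179507) + 64212 = -180581 + 64212 = -116369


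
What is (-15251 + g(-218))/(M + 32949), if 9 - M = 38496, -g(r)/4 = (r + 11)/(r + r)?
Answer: 831283/301821 ≈ 2.7542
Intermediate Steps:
g(r) = -2*(11 + r)/r (g(r) = -4*(r + 11)/(r + r) = -4*(11 + r)/(2*r) = -4*(11 + r)*1/(2*r) = -2*(11 + r)/r)
M = -38487 (M = 9 - 1*38496 = 9 - 38496 = -38487)
(-15251 + g(-218))/(M + 32949) = (-15251 + (-2 - 22/(-218)))/(-38487 + 32949) = (-15251 + (-2 - 22*(-1/218)))/(-5538) = (-15251 + (-2 + 11/109))*(-1/5538) = (-15251 - 207/109)*(-1/5538) = -1662566/109*(-1/5538) = 831283/301821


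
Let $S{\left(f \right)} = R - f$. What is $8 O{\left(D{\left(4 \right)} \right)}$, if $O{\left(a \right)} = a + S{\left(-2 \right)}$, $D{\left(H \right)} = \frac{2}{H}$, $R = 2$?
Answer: $36$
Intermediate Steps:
$S{\left(f \right)} = 2 - f$
$O{\left(a \right)} = 4 + a$ ($O{\left(a \right)} = a + \left(2 - -2\right) = a + \left(2 + 2\right) = a + 4 = 4 + a$)
$8 O{\left(D{\left(4 \right)} \right)} = 8 \left(4 + \frac{2}{4}\right) = 8 \left(4 + 2 \cdot \frac{1}{4}\right) = 8 \left(4 + \frac{1}{2}\right) = 8 \cdot \frac{9}{2} = 36$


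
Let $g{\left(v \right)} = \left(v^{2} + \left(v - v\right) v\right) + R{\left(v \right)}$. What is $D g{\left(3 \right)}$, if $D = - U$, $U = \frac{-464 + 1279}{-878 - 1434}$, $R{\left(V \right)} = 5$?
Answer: $\frac{5705}{1156} \approx 4.9351$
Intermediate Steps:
$U = - \frac{815}{2312}$ ($U = \frac{815}{-2312} = 815 \left(- \frac{1}{2312}\right) = - \frac{815}{2312} \approx -0.35251$)
$D = \frac{815}{2312}$ ($D = \left(-1\right) \left(- \frac{815}{2312}\right) = \frac{815}{2312} \approx 0.35251$)
$g{\left(v \right)} = 5 + v^{2}$ ($g{\left(v \right)} = \left(v^{2} + \left(v - v\right) v\right) + 5 = \left(v^{2} + 0 v\right) + 5 = \left(v^{2} + 0\right) + 5 = v^{2} + 5 = 5 + v^{2}$)
$D g{\left(3 \right)} = \frac{815 \left(5 + 3^{2}\right)}{2312} = \frac{815 \left(5 + 9\right)}{2312} = \frac{815}{2312} \cdot 14 = \frac{5705}{1156}$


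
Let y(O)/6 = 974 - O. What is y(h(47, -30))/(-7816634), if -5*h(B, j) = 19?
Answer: -14667/19541585 ≈ -0.00075055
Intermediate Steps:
h(B, j) = -19/5 (h(B, j) = -⅕*19 = -19/5)
y(O) = 5844 - 6*O (y(O) = 6*(974 - O) = 5844 - 6*O)
y(h(47, -30))/(-7816634) = (5844 - 6*(-19/5))/(-7816634) = (5844 + 114/5)*(-1/7816634) = (29334/5)*(-1/7816634) = -14667/19541585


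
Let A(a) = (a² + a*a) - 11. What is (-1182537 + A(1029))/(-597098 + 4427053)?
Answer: 935134/3829955 ≈ 0.24416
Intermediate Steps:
A(a) = -11 + 2*a² (A(a) = (a² + a²) - 11 = 2*a² - 11 = -11 + 2*a²)
(-1182537 + A(1029))/(-597098 + 4427053) = (-1182537 + (-11 + 2*1029²))/(-597098 + 4427053) = (-1182537 + (-11 + 2*1058841))/3829955 = (-1182537 + (-11 + 2117682))*(1/3829955) = (-1182537 + 2117671)*(1/3829955) = 935134*(1/3829955) = 935134/3829955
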